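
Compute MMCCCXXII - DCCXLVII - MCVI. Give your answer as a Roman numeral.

MMCCCXXII = 2322, DCCXLVII = 747, MCVI = 1106
2322 - 747 = 1575
1575 - 1106 = 469

CDLXIX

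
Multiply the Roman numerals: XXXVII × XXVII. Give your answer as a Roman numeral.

XXXVII = 37
XXVII = 27
37 × 27 = 999

CMXCIX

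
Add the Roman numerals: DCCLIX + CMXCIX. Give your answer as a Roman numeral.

DCCLIX = 759
CMXCIX = 999
759 + 999 = 1758

MDCCLVIII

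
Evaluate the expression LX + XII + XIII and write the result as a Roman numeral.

LX = 60, XII = 12, XIII = 13
60 + 12 = 72
72 + 13 = 85

LXXXV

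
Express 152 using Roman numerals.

Convert 152 to Roman numerals:
  152 contains 1×100 (C)
  52 contains 1×50 (L)
  2 contains 2×1 (II)

CLII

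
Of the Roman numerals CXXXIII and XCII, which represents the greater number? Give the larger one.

CXXXIII = 133
XCII = 92
133 is larger

CXXXIII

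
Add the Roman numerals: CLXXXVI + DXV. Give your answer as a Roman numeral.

CLXXXVI = 186
DXV = 515
186 + 515 = 701

DCCI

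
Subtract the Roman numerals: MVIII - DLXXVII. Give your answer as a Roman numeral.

MVIII = 1008
DLXXVII = 577
1008 - 577 = 431

CDXXXI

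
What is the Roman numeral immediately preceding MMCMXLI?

MMCMXLI = 2941, so the previous integer is 2941 - 1 = 2940

MMCMXL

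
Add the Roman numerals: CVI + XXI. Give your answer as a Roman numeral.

CVI = 106
XXI = 21
106 + 21 = 127

CXXVII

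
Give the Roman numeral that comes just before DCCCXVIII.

DCCCXVIII = 818; previous is 817

DCCCXVII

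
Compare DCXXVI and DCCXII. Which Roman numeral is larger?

DCXXVI = 626
DCCXII = 712
712 is larger

DCCXII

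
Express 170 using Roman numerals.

Convert 170 to Roman numerals:
  170 contains 1×100 (C)
  70 contains 1×50 (L)
  20 contains 2×10 (XX)

CLXX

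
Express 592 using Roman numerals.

Convert 592 to Roman numerals:
  592 contains 1×500 (D)
  92 contains 1×90 (XC)
  2 contains 2×1 (II)

DXCII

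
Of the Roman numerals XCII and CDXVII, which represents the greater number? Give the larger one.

XCII = 92
CDXVII = 417
417 is larger

CDXVII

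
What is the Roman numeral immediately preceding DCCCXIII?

DCCCXIII = 813, so the previous integer is 813 - 1 = 812

DCCCXII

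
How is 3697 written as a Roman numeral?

Convert 3697 to Roman numerals:
  3697 contains 3×1000 (MMM)
  697 contains 1×500 (D)
  197 contains 1×100 (C)
  97 contains 1×90 (XC)
  7 contains 1×5 (V)
  2 contains 2×1 (II)

MMMDCXCVII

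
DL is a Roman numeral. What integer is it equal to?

DL: D=500, L=50
500 + 50 = 550

550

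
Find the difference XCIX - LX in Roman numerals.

XCIX = 99
LX = 60
99 - 60 = 39

XXXIX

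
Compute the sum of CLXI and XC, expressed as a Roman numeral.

CLXI = 161
XC = 90
161 + 90 = 251

CCLI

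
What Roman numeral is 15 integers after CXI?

CXI = 111
111 + 15 = 126

CXXVI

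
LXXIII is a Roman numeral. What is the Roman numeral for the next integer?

LXXIII = 73; next is 74

LXXIV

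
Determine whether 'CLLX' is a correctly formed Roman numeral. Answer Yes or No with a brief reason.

'CLLX': L should not appear more than once

No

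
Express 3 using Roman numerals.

Convert 3 to Roman numerals:
  3 contains 3×1 (III)

III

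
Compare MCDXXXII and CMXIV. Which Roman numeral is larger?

MCDXXXII = 1432
CMXIV = 914
1432 is larger

MCDXXXII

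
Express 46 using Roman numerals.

Convert 46 to Roman numerals:
  46 contains 1×40 (XL)
  6 contains 1×5 (V)
  1 contains 1×1 (I)

XLVI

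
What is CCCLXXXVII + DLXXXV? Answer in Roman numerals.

CCCLXXXVII = 387
DLXXXV = 585
387 + 585 = 972

CMLXXII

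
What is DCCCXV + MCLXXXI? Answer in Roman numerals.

DCCCXV = 815
MCLXXXI = 1181
815 + 1181 = 1996

MCMXCVI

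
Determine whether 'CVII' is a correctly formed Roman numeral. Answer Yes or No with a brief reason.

'CVII': Check the rules: uses only the symbols I, V, X, L, C, D, M; no symbol is repeated more than three times in a row; V, L and D each appear at most once; no smaller symbol precedes a larger one (values never increase from left to right). Value: C (100) + V (5) + I (1) + I (1) = 107. So it is a valid standard Roman numeral.

Yes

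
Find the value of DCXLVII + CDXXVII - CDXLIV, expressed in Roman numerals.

DCXLVII = 647, CDXXVII = 427, CDXLIV = 444
647 + 427 = 1074
1074 - 444 = 630

DCXXX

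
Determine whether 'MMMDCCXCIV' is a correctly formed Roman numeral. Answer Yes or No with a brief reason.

'MMMDCCXCIV': Check the rules: uses only the symbols I, V, X, L, C, D, M; no symbol is repeated more than three times in a row; V, L and D each appear at most once; the only places a smaller symbol precedes a larger one are the allowed subtractive pairs XC, IV, the symbol right after such a pair (if any) is smaller than the pair's first symbol, and otherwise the values never increase from left to right. Value: M (1000) + M (1000) + M (1000) + D (500) + C (100) + C (100) + XC (90) + IV (4) = 3794. So it is a valid standard Roman numeral.

Yes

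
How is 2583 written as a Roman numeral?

Convert 2583 to Roman numerals:
  2583 contains 2×1000 (MM)
  583 contains 1×500 (D)
  83 contains 1×50 (L)
  33 contains 3×10 (XXX)
  3 contains 3×1 (III)

MMDLXXXIII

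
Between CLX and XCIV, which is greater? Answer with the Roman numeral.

CLX = 160
XCIV = 94
160 is larger

CLX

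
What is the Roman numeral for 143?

Convert 143 to Roman numerals:
  143 contains 1×100 (C)
  43 contains 1×40 (XL)
  3 contains 3×1 (III)

CXLIII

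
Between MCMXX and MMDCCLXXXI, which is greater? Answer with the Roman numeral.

MCMXX = 1920
MMDCCLXXXI = 2781
2781 is larger

MMDCCLXXXI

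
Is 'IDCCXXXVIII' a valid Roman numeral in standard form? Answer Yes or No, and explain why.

'IDCCXXXVIII': Invalid subtractive combination: ID

No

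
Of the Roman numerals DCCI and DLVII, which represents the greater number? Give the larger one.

DCCI = 701
DLVII = 557
701 is larger

DCCI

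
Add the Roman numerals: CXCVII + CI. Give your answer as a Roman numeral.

CXCVII = 197
CI = 101
197 + 101 = 298

CCXCVIII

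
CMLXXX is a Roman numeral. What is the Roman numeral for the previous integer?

CMLXXX = 980; previous is 979

CMLXXIX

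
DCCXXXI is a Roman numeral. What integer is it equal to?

DCCXXXI: D=500, C=100, C=100, X=10, X=10, X=10, I=1
500 + 100 + 100 + 10 + 10 + 10 + 1 = 731

731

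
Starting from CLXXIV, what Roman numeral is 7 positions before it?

CLXXIV = 174
174 - 7 = 167

CLXVII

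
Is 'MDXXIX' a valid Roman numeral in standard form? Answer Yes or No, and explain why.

'MDXXIX': Check the rules: uses only the symbols I, V, X, L, C, D, M; no symbol is repeated more than three times in a row; V, L and D each appear at most once; the only place a smaller symbol precedes a larger one is the allowed subtractive pair IX, the symbol right after such a pair (if any) is smaller than the pair's first symbol, and otherwise the values never increase from left to right. Value: M (1000) + D (500) + X (10) + X (10) + IX (9) = 1529. So it is a valid standard Roman numeral.

Yes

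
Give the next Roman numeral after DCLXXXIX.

DCLXXXIX = 689; next is 690

DCXC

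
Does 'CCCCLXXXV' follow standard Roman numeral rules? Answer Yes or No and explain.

'CCCCLXXXV': More than 3 consecutive C's

No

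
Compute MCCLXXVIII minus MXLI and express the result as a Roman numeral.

MCCLXXVIII = 1278
MXLI = 1041
1278 - 1041 = 237

CCXXXVII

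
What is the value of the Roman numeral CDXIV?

CDXIV: CD=400, X=10, IV=4
400 + 10 + 4 = 414

414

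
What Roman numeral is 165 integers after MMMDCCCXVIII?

MMMDCCCXVIII = 3818
3818 + 165 = 3983

MMMCMLXXXIII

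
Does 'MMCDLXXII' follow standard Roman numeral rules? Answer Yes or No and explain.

'MMCDLXXII': Check the rules: uses only the symbols I, V, X, L, C, D, M; no symbol is repeated more than three times in a row; V, L and D each appear at most once; the only place a smaller symbol precedes a larger one is the allowed subtractive pair CD, the symbol right after such a pair (if any) is smaller than the pair's first symbol, and otherwise the values never increase from left to right. Value: M (1000) + M (1000) + CD (400) + L (50) + X (10) + X (10) + I (1) + I (1) = 2472. So it is a valid standard Roman numeral.

Yes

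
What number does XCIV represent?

XCIV: XC=90, IV=4
90 + 4 = 94

94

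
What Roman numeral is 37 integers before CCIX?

CCIX = 209
209 - 37 = 172

CLXXII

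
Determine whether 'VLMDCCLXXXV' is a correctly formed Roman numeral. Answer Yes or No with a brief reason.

'VLMDCCLXXXV': V should not appear more than once

No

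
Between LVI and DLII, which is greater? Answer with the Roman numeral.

LVI = 56
DLII = 552
552 is larger

DLII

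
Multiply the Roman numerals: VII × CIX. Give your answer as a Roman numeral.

VII = 7
CIX = 109
7 × 109 = 763

DCCLXIII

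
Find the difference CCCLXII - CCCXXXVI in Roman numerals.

CCCLXII = 362
CCCXXXVI = 336
362 - 336 = 26

XXVI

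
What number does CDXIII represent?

CDXIII: CD=400, X=10, I=1, I=1, I=1
400 + 10 + 1 + 1 + 1 = 413

413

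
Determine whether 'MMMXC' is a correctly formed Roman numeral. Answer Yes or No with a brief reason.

'MMMXC': Check the rules: uses only the symbols I, V, X, L, C, D, M; no symbol is repeated more than three times in a row; V, L and D each appear at most once; the only place a smaller symbol precedes a larger one is the allowed subtractive pair XC, the symbol right after such a pair (if any) is smaller than the pair's first symbol, and otherwise the values never increase from left to right. Value: M (1000) + M (1000) + M (1000) + XC (90) = 3090. So it is a valid standard Roman numeral.

Yes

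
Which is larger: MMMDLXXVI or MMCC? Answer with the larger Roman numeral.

MMMDLXXVI = 3576
MMCC = 2200
3576 is larger

MMMDLXXVI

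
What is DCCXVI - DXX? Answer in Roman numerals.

DCCXVI = 716
DXX = 520
716 - 520 = 196

CXCVI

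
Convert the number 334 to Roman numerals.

Convert 334 to Roman numerals:
  334 contains 3×100 (CCC)
  34 contains 3×10 (XXX)
  4 contains 1×4 (IV)

CCCXXXIV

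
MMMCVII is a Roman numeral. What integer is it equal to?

MMMCVII: M=1000, M=1000, M=1000, C=100, V=5, I=1, I=1
1000 + 1000 + 1000 + 100 + 5 + 1 + 1 = 3107

3107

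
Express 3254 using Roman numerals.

Convert 3254 to Roman numerals:
  3254 contains 3×1000 (MMM)
  254 contains 2×100 (CC)
  54 contains 1×50 (L)
  4 contains 1×4 (IV)

MMMCCLIV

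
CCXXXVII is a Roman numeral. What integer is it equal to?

CCXXXVII: C=100, C=100, X=10, X=10, X=10, V=5, I=1, I=1
100 + 100 + 10 + 10 + 10 + 5 + 1 + 1 = 237

237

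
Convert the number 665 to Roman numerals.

Convert 665 to Roman numerals:
  665 contains 1×500 (D)
  165 contains 1×100 (C)
  65 contains 1×50 (L)
  15 contains 1×10 (X)
  5 contains 1×5 (V)

DCLXV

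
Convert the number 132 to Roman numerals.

Convert 132 to Roman numerals:
  132 contains 1×100 (C)
  32 contains 3×10 (XXX)
  2 contains 2×1 (II)

CXXXII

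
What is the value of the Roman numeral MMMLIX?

MMMLIX: M=1000, M=1000, M=1000, L=50, IX=9
1000 + 1000 + 1000 + 50 + 9 = 3059

3059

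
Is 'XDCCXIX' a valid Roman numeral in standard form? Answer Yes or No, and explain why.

'XDCCXIX': Invalid subtractive combination: XD

No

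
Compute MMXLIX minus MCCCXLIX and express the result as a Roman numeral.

MMXLIX = 2049
MCCCXLIX = 1349
2049 - 1349 = 700

DCC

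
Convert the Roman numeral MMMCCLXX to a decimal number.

MMMCCLXX: M=1000, M=1000, M=1000, C=100, C=100, L=50, X=10, X=10
1000 + 1000 + 1000 + 100 + 100 + 50 + 10 + 10 = 3270

3270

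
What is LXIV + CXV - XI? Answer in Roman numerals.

LXIV = 64, CXV = 115, XI = 11
64 + 115 = 179
179 - 11 = 168

CLXVIII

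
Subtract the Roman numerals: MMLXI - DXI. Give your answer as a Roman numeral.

MMLXI = 2061
DXI = 511
2061 - 511 = 1550

MDL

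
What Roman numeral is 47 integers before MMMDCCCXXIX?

MMMDCCCXXIX = 3829
3829 - 47 = 3782

MMMDCCLXXXII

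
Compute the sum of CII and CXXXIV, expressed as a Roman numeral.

CII = 102
CXXXIV = 134
102 + 134 = 236

CCXXXVI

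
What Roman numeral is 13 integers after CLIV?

CLIV = 154
154 + 13 = 167

CLXVII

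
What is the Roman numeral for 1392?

Convert 1392 to Roman numerals:
  1392 contains 1×1000 (M)
  392 contains 3×100 (CCC)
  92 contains 1×90 (XC)
  2 contains 2×1 (II)

MCCCXCII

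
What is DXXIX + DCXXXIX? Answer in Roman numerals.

DXXIX = 529
DCXXXIX = 639
529 + 639 = 1168

MCLXVIII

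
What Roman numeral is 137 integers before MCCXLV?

MCCXLV = 1245
1245 - 137 = 1108

MCVIII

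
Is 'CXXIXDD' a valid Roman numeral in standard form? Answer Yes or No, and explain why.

'CXXIXDD': D should not appear more than once

No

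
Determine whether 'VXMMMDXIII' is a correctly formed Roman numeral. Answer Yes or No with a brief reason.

'VXMMMDXIII': Invalid subtractive combination: VX

No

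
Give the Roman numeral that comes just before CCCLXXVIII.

CCCLXXVIII = 378; previous is 377

CCCLXXVII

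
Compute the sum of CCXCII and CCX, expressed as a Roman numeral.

CCXCII = 292
CCX = 210
292 + 210 = 502

DII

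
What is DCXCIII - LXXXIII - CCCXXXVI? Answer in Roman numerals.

DCXCIII = 693, LXXXIII = 83, CCCXXXVI = 336
693 - 83 = 610
610 - 336 = 274

CCLXXIV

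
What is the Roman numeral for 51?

Convert 51 to Roman numerals:
  51 contains 1×50 (L)
  1 contains 1×1 (I)

LI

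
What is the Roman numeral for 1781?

Convert 1781 to Roman numerals:
  1781 contains 1×1000 (M)
  781 contains 1×500 (D)
  281 contains 2×100 (CC)
  81 contains 1×50 (L)
  31 contains 3×10 (XXX)
  1 contains 1×1 (I)

MDCCLXXXI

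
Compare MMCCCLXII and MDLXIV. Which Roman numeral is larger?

MMCCCLXII = 2362
MDLXIV = 1564
2362 is larger

MMCCCLXII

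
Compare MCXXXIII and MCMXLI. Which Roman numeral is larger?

MCXXXIII = 1133
MCMXLI = 1941
1941 is larger

MCMXLI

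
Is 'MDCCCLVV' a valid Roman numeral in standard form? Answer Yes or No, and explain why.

'MDCCCLVV': V should not appear more than once

No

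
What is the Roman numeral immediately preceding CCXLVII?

CCXLVII = 247, so the previous integer is 247 - 1 = 246

CCXLVI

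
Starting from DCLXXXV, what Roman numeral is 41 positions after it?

DCLXXXV = 685
685 + 41 = 726

DCCXXVI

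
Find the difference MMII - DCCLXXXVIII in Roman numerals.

MMII = 2002
DCCLXXXVIII = 788
2002 - 788 = 1214

MCCXIV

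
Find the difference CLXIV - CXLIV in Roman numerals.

CLXIV = 164
CXLIV = 144
164 - 144 = 20

XX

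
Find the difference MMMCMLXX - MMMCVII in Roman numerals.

MMMCMLXX = 3970
MMMCVII = 3107
3970 - 3107 = 863

DCCCLXIII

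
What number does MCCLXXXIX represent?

MCCLXXXIX: M=1000, C=100, C=100, L=50, X=10, X=10, X=10, IX=9
1000 + 100 + 100 + 50 + 10 + 10 + 10 + 9 = 1289

1289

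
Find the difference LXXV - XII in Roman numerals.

LXXV = 75
XII = 12
75 - 12 = 63

LXIII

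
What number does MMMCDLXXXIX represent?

MMMCDLXXXIX: M=1000, M=1000, M=1000, CD=400, L=50, X=10, X=10, X=10, IX=9
1000 + 1000 + 1000 + 400 + 50 + 10 + 10 + 10 + 9 = 3489

3489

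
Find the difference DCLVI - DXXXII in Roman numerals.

DCLVI = 656
DXXXII = 532
656 - 532 = 124

CXXIV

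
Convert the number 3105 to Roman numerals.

Convert 3105 to Roman numerals:
  3105 contains 3×1000 (MMM)
  105 contains 1×100 (C)
  5 contains 1×5 (V)

MMMCV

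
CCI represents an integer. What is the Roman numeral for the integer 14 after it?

CCI = 201
201 + 14 = 215

CCXV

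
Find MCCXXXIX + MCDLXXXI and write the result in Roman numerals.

MCCXXXIX = 1239
MCDLXXXI = 1481
1239 + 1481 = 2720

MMDCCXX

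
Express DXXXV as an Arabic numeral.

DXXXV: D=500, X=10, X=10, X=10, V=5
500 + 10 + 10 + 10 + 5 = 535

535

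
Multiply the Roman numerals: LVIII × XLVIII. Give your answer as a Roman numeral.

LVIII = 58
XLVIII = 48
58 × 48 = 2784

MMDCCLXXXIV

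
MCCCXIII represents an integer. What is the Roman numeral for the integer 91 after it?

MCCCXIII = 1313
1313 + 91 = 1404

MCDIV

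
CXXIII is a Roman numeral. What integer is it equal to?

CXXIII: C=100, X=10, X=10, I=1, I=1, I=1
100 + 10 + 10 + 1 + 1 + 1 = 123

123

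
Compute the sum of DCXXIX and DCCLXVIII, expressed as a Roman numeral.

DCXXIX = 629
DCCLXVIII = 768
629 + 768 = 1397

MCCCXCVII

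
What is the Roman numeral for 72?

Convert 72 to Roman numerals:
  72 contains 1×50 (L)
  22 contains 2×10 (XX)
  2 contains 2×1 (II)

LXXII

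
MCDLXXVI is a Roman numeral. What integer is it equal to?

MCDLXXVI: M=1000, CD=400, L=50, X=10, X=10, V=5, I=1
1000 + 400 + 50 + 10 + 10 + 5 + 1 = 1476

1476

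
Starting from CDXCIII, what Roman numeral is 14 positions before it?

CDXCIII = 493
493 - 14 = 479

CDLXXIX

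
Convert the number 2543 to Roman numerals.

Convert 2543 to Roman numerals:
  2543 contains 2×1000 (MM)
  543 contains 1×500 (D)
  43 contains 1×40 (XL)
  3 contains 3×1 (III)

MMDXLIII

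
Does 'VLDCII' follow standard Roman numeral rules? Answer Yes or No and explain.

'VLDCII': Invalid subtractive combination: VL

No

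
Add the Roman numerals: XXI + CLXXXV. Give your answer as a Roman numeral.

XXI = 21
CLXXXV = 185
21 + 185 = 206

CCVI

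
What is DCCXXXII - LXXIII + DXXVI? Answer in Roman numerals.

DCCXXXII = 732, LXXIII = 73, DXXVI = 526
732 - 73 = 659
659 + 526 = 1185

MCLXXXV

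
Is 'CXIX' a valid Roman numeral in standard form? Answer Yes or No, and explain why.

'CXIX': Check the rules: uses only the symbols I, V, X, L, C, D, M; no symbol is repeated more than three times in a row; V, L and D each appear at most once; the only place a smaller symbol precedes a larger one is the allowed subtractive pair IX, the symbol right after such a pair (if any) is smaller than the pair's first symbol, and otherwise the values never increase from left to right. Value: C (100) + X (10) + IX (9) = 119. So it is a valid standard Roman numeral.

Yes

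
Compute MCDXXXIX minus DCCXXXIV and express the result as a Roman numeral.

MCDXXXIX = 1439
DCCXXXIV = 734
1439 - 734 = 705

DCCV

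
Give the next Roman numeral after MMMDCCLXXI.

MMMDCCLXXI = 3771, so the next integer is 3771 + 1 = 3772

MMMDCCLXXII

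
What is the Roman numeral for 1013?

Convert 1013 to Roman numerals:
  1013 contains 1×1000 (M)
  13 contains 1×10 (X)
  3 contains 3×1 (III)

MXIII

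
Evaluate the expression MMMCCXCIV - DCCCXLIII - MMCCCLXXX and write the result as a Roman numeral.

MMMCCXCIV = 3294, DCCCXLIII = 843, MMCCCLXXX = 2380
3294 - 843 = 2451
2451 - 2380 = 71

LXXI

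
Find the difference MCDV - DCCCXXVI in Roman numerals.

MCDV = 1405
DCCCXXVI = 826
1405 - 826 = 579

DLXXIX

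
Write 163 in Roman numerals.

Convert 163 to Roman numerals:
  163 contains 1×100 (C)
  63 contains 1×50 (L)
  13 contains 1×10 (X)
  3 contains 3×1 (III)

CLXIII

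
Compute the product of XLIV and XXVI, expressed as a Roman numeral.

XLIV = 44
XXVI = 26
44 × 26 = 1144

MCXLIV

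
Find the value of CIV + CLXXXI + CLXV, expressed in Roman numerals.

CIV = 104, CLXXXI = 181, CLXV = 165
104 + 181 = 285
285 + 165 = 450

CDL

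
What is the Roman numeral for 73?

Convert 73 to Roman numerals:
  73 contains 1×50 (L)
  23 contains 2×10 (XX)
  3 contains 3×1 (III)

LXXIII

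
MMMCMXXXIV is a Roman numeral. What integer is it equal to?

MMMCMXXXIV: M=1000, M=1000, M=1000, CM=900, X=10, X=10, X=10, IV=4
1000 + 1000 + 1000 + 900 + 10 + 10 + 10 + 4 = 3934

3934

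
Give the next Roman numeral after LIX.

LIX = 59, so the next integer is 59 + 1 = 60

LX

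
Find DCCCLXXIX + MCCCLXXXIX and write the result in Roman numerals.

DCCCLXXIX = 879
MCCCLXXXIX = 1389
879 + 1389 = 2268

MMCCLXVIII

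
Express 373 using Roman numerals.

Convert 373 to Roman numerals:
  373 contains 3×100 (CCC)
  73 contains 1×50 (L)
  23 contains 2×10 (XX)
  3 contains 3×1 (III)

CCCLXXIII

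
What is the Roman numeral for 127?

Convert 127 to Roman numerals:
  127 contains 1×100 (C)
  27 contains 2×10 (XX)
  7 contains 1×5 (V)
  2 contains 2×1 (II)

CXXVII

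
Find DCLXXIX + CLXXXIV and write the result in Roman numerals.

DCLXXIX = 679
CLXXXIV = 184
679 + 184 = 863

DCCCLXIII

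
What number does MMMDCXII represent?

MMMDCXII: M=1000, M=1000, M=1000, D=500, C=100, X=10, I=1, I=1
1000 + 1000 + 1000 + 500 + 100 + 10 + 1 + 1 = 3612

3612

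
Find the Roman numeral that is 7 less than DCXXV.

DCXXV = 625
625 - 7 = 618

DCXVIII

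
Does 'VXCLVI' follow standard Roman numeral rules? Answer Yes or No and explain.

'VXCLVI': V should not appear more than once

No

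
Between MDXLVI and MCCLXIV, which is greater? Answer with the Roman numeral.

MDXLVI = 1546
MCCLXIV = 1264
1546 is larger

MDXLVI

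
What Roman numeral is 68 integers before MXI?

MXI = 1011
1011 - 68 = 943

CMXLIII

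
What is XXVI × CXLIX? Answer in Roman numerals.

XXVI = 26
CXLIX = 149
26 × 149 = 3874

MMMDCCCLXXIV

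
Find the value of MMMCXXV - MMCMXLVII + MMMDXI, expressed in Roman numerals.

MMMCXXV = 3125, MMCMXLVII = 2947, MMMDXI = 3511
3125 - 2947 = 178
178 + 3511 = 3689

MMMDCLXXXIX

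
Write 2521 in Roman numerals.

Convert 2521 to Roman numerals:
  2521 contains 2×1000 (MM)
  521 contains 1×500 (D)
  21 contains 2×10 (XX)
  1 contains 1×1 (I)

MMDXXI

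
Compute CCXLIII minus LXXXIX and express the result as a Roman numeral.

CCXLIII = 243
LXXXIX = 89
243 - 89 = 154

CLIV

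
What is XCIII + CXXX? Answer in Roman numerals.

XCIII = 93
CXXX = 130
93 + 130 = 223

CCXXIII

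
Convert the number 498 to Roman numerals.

Convert 498 to Roman numerals:
  498 contains 1×400 (CD)
  98 contains 1×90 (XC)
  8 contains 1×5 (V)
  3 contains 3×1 (III)

CDXCVIII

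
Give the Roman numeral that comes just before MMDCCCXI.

MMDCCCXI = 2811, so the previous integer is 2811 - 1 = 2810

MMDCCCX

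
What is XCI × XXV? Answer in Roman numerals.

XCI = 91
XXV = 25
91 × 25 = 2275

MMCCLXXV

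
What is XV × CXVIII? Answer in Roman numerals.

XV = 15
CXVIII = 118
15 × 118 = 1770

MDCCLXX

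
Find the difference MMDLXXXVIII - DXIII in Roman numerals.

MMDLXXXVIII = 2588
DXIII = 513
2588 - 513 = 2075

MMLXXV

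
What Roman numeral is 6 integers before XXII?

XXII = 22
22 - 6 = 16

XVI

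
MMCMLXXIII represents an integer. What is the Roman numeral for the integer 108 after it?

MMCMLXXIII = 2973
2973 + 108 = 3081

MMMLXXXI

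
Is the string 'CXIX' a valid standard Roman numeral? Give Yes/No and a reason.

'CXIX': Check the rules: uses only the symbols I, V, X, L, C, D, M; no symbol is repeated more than three times in a row; V, L and D each appear at most once; the only place a smaller symbol precedes a larger one is the allowed subtractive pair IX, the symbol right after such a pair (if any) is smaller than the pair's first symbol, and otherwise the values never increase from left to right. Value: C (100) + X (10) + IX (9) = 119. So it is a valid standard Roman numeral.

Yes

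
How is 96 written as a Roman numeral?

Convert 96 to Roman numerals:
  96 contains 1×90 (XC)
  6 contains 1×5 (V)
  1 contains 1×1 (I)

XCVI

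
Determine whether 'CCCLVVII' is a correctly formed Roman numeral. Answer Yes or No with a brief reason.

'CCCLVVII': V should not appear more than once

No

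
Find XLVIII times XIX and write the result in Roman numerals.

XLVIII = 48
XIX = 19
48 × 19 = 912

CMXII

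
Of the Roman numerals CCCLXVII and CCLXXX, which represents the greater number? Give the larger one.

CCCLXVII = 367
CCLXXX = 280
367 is larger

CCCLXVII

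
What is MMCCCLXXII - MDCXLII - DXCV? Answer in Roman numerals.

MMCCCLXXII = 2372, MDCXLII = 1642, DXCV = 595
2372 - 1642 = 730
730 - 595 = 135

CXXXV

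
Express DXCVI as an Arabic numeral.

DXCVI: D=500, XC=90, V=5, I=1
500 + 90 + 5 + 1 = 596

596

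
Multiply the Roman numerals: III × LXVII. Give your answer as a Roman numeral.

III = 3
LXVII = 67
3 × 67 = 201

CCI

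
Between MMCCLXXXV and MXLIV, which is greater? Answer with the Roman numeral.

MMCCLXXXV = 2285
MXLIV = 1044
2285 is larger

MMCCLXXXV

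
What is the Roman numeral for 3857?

Convert 3857 to Roman numerals:
  3857 contains 3×1000 (MMM)
  857 contains 1×500 (D)
  357 contains 3×100 (CCC)
  57 contains 1×50 (L)
  7 contains 1×5 (V)
  2 contains 2×1 (II)

MMMDCCCLVII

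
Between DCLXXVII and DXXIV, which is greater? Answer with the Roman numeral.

DCLXXVII = 677
DXXIV = 524
677 is larger

DCLXXVII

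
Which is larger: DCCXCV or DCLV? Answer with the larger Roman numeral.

DCCXCV = 795
DCLV = 655
795 is larger

DCCXCV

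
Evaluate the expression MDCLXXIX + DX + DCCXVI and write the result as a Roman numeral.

MDCLXXIX = 1679, DX = 510, DCCXVI = 716
1679 + 510 = 2189
2189 + 716 = 2905

MMCMV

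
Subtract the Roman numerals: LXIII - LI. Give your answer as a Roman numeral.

LXIII = 63
LI = 51
63 - 51 = 12

XII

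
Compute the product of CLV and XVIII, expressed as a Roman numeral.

CLV = 155
XVIII = 18
155 × 18 = 2790

MMDCCXC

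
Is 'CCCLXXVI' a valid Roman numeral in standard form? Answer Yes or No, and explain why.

'CCCLXXVI': Check the rules: uses only the symbols I, V, X, L, C, D, M; no symbol is repeated more than three times in a row; V, L and D each appear at most once; no smaller symbol precedes a larger one (values never increase from left to right). Value: C (100) + C (100) + C (100) + L (50) + X (10) + X (10) + V (5) + I (1) = 376. So it is a valid standard Roman numeral.

Yes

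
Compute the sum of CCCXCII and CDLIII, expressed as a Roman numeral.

CCCXCII = 392
CDLIII = 453
392 + 453 = 845

DCCCXLV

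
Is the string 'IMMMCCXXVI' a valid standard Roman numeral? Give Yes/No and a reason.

'IMMMCCXXVI': Invalid subtractive combination: IM

No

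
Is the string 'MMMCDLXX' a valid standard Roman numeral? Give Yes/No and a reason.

'MMMCDLXX': Check the rules: uses only the symbols I, V, X, L, C, D, M; no symbol is repeated more than three times in a row; V, L and D each appear at most once; the only place a smaller symbol precedes a larger one is the allowed subtractive pair CD, the symbol right after such a pair (if any) is smaller than the pair's first symbol, and otherwise the values never increase from left to right. Value: M (1000) + M (1000) + M (1000) + CD (400) + L (50) + X (10) + X (10) = 3470. So it is a valid standard Roman numeral.

Yes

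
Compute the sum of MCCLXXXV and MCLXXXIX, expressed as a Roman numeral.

MCCLXXXV = 1285
MCLXXXIX = 1189
1285 + 1189 = 2474

MMCDLXXIV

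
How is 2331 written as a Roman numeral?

Convert 2331 to Roman numerals:
  2331 contains 2×1000 (MM)
  331 contains 3×100 (CCC)
  31 contains 3×10 (XXX)
  1 contains 1×1 (I)

MMCCCXXXI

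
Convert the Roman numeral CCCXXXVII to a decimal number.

CCCXXXVII: C=100, C=100, C=100, X=10, X=10, X=10, V=5, I=1, I=1
100 + 100 + 100 + 10 + 10 + 10 + 5 + 1 + 1 = 337

337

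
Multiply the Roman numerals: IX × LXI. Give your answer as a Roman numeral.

IX = 9
LXI = 61
9 × 61 = 549

DXLIX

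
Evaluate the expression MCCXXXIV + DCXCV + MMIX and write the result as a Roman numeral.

MCCXXXIV = 1234, DCXCV = 695, MMIX = 2009
1234 + 695 = 1929
1929 + 2009 = 3938

MMMCMXXXVIII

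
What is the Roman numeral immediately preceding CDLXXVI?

CDLXXVI = 476; previous is 475

CDLXXV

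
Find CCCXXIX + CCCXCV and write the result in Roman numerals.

CCCXXIX = 329
CCCXCV = 395
329 + 395 = 724

DCCXXIV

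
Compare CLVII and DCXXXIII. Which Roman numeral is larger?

CLVII = 157
DCXXXIII = 633
633 is larger

DCXXXIII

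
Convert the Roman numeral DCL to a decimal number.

DCL: D=500, C=100, L=50
500 + 100 + 50 = 650

650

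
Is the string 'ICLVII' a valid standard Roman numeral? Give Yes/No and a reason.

'ICLVII': Invalid subtractive combination: IC

No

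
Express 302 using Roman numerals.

Convert 302 to Roman numerals:
  302 contains 3×100 (CCC)
  2 contains 2×1 (II)

CCCII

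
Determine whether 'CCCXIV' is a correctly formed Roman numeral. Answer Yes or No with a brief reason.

'CCCXIV': Check the rules: uses only the symbols I, V, X, L, C, D, M; no symbol is repeated more than three times in a row; V, L and D each appear at most once; the only place a smaller symbol precedes a larger one is the allowed subtractive pair IV, the symbol right after such a pair (if any) is smaller than the pair's first symbol, and otherwise the values never increase from left to right. Value: C (100) + C (100) + C (100) + X (10) + IV (4) = 314. So it is a valid standard Roman numeral.

Yes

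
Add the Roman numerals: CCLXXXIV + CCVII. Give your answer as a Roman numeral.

CCLXXXIV = 284
CCVII = 207
284 + 207 = 491

CDXCI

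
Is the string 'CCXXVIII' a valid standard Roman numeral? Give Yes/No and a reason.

'CCXXVIII': Check the rules: uses only the symbols I, V, X, L, C, D, M; no symbol is repeated more than three times in a row; V, L and D each appear at most once; no smaller symbol precedes a larger one (values never increase from left to right). Value: C (100) + C (100) + X (10) + X (10) + V (5) + I (1) + I (1) + I (1) = 228. So it is a valid standard Roman numeral.

Yes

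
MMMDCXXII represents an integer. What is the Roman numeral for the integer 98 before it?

MMMDCXXII = 3622
3622 - 98 = 3524

MMMDXXIV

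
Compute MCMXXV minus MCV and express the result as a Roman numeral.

MCMXXV = 1925
MCV = 1105
1925 - 1105 = 820

DCCCXX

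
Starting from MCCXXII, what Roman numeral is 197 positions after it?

MCCXXII = 1222
1222 + 197 = 1419

MCDXIX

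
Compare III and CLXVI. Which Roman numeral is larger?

III = 3
CLXVI = 166
166 is larger

CLXVI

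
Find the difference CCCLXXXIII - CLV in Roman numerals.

CCCLXXXIII = 383
CLV = 155
383 - 155 = 228

CCXXVIII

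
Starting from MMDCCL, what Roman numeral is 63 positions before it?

MMDCCL = 2750
2750 - 63 = 2687

MMDCLXXXVII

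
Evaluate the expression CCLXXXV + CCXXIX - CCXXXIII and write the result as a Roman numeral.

CCLXXXV = 285, CCXXIX = 229, CCXXXIII = 233
285 + 229 = 514
514 - 233 = 281

CCLXXXI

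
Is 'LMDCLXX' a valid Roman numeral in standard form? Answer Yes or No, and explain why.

'LMDCLXX': L should not appear more than once

No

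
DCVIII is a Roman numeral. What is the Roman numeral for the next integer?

DCVIII = 608; next is 609

DCIX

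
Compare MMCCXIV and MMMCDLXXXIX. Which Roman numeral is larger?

MMCCXIV = 2214
MMMCDLXXXIX = 3489
3489 is larger

MMMCDLXXXIX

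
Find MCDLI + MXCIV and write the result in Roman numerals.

MCDLI = 1451
MXCIV = 1094
1451 + 1094 = 2545

MMDXLV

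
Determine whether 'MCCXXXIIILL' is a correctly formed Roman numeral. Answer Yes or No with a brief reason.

'MCCXXXIIILL': L should not appear more than once

No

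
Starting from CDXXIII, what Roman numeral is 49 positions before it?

CDXXIII = 423
423 - 49 = 374

CCCLXXIV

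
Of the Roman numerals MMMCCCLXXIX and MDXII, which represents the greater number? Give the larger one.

MMMCCCLXXIX = 3379
MDXII = 1512
3379 is larger

MMMCCCLXXIX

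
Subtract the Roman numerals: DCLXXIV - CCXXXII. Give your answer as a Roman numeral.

DCLXXIV = 674
CCXXXII = 232
674 - 232 = 442

CDXLII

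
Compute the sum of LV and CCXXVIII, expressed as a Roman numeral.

LV = 55
CCXXVIII = 228
55 + 228 = 283

CCLXXXIII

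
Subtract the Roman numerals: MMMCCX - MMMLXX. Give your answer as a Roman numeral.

MMMCCX = 3210
MMMLXX = 3070
3210 - 3070 = 140

CXL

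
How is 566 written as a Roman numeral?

Convert 566 to Roman numerals:
  566 contains 1×500 (D)
  66 contains 1×50 (L)
  16 contains 1×10 (X)
  6 contains 1×5 (V)
  1 contains 1×1 (I)

DLXVI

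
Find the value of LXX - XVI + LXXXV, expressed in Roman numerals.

LXX = 70, XVI = 16, LXXXV = 85
70 - 16 = 54
54 + 85 = 139

CXXXIX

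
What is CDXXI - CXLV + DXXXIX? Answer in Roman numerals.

CDXXI = 421, CXLV = 145, DXXXIX = 539
421 - 145 = 276
276 + 539 = 815

DCCCXV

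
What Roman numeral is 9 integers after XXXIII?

XXXIII = 33
33 + 9 = 42

XLII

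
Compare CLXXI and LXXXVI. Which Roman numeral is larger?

CLXXI = 171
LXXXVI = 86
171 is larger

CLXXI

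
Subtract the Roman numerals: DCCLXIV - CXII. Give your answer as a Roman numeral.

DCCLXIV = 764
CXII = 112
764 - 112 = 652

DCLII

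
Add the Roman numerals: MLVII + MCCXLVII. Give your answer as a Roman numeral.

MLVII = 1057
MCCXLVII = 1247
1057 + 1247 = 2304

MMCCCIV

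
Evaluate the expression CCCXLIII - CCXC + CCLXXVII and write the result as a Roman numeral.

CCCXLIII = 343, CCXC = 290, CCLXXVII = 277
343 - 290 = 53
53 + 277 = 330

CCCXXX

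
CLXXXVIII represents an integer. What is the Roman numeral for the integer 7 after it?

CLXXXVIII = 188
188 + 7 = 195

CXCV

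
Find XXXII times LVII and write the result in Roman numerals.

XXXII = 32
LVII = 57
32 × 57 = 1824

MDCCCXXIV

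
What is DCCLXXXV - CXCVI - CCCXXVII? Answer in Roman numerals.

DCCLXXXV = 785, CXCVI = 196, CCCXXVII = 327
785 - 196 = 589
589 - 327 = 262

CCLXII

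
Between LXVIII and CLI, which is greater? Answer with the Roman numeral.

LXVIII = 68
CLI = 151
151 is larger

CLI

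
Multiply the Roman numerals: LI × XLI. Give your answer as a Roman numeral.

LI = 51
XLI = 41
51 × 41 = 2091

MMXCI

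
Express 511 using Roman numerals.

Convert 511 to Roman numerals:
  511 contains 1×500 (D)
  11 contains 1×10 (X)
  1 contains 1×1 (I)

DXI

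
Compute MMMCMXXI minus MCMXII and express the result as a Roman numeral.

MMMCMXXI = 3921
MCMXII = 1912
3921 - 1912 = 2009

MMIX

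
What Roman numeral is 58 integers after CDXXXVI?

CDXXXVI = 436
436 + 58 = 494

CDXCIV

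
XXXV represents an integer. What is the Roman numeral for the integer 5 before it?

XXXV = 35
35 - 5 = 30

XXX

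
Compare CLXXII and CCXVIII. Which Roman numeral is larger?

CLXXII = 172
CCXVIII = 218
218 is larger

CCXVIII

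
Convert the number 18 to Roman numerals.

Convert 18 to Roman numerals:
  18 contains 1×10 (X)
  8 contains 1×5 (V)
  3 contains 3×1 (III)

XVIII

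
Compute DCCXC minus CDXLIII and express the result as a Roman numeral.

DCCXC = 790
CDXLIII = 443
790 - 443 = 347

CCCXLVII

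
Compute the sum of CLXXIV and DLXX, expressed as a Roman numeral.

CLXXIV = 174
DLXX = 570
174 + 570 = 744

DCCXLIV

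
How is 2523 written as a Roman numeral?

Convert 2523 to Roman numerals:
  2523 contains 2×1000 (MM)
  523 contains 1×500 (D)
  23 contains 2×10 (XX)
  3 contains 3×1 (III)

MMDXXIII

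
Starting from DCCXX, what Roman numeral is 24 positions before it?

DCCXX = 720
720 - 24 = 696

DCXCVI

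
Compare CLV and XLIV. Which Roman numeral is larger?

CLV = 155
XLIV = 44
155 is larger

CLV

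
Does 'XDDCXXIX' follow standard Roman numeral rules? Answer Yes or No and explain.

'XDDCXXIX': D should not appear more than once

No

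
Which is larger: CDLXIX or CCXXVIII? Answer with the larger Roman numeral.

CDLXIX = 469
CCXXVIII = 228
469 is larger

CDLXIX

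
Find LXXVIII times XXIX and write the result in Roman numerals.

LXXVIII = 78
XXIX = 29
78 × 29 = 2262

MMCCLXII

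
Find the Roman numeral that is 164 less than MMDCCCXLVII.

MMDCCCXLVII = 2847
2847 - 164 = 2683

MMDCLXXXIII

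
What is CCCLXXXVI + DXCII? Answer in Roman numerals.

CCCLXXXVI = 386
DXCII = 592
386 + 592 = 978

CMLXXVIII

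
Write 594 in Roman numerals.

Convert 594 to Roman numerals:
  594 contains 1×500 (D)
  94 contains 1×90 (XC)
  4 contains 1×4 (IV)

DXCIV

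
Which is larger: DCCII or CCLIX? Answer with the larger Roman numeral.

DCCII = 702
CCLIX = 259
702 is larger

DCCII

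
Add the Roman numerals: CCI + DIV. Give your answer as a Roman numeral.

CCI = 201
DIV = 504
201 + 504 = 705

DCCV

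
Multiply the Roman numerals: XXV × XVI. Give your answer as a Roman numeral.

XXV = 25
XVI = 16
25 × 16 = 400

CD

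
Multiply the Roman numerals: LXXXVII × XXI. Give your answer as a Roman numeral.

LXXXVII = 87
XXI = 21
87 × 21 = 1827

MDCCCXXVII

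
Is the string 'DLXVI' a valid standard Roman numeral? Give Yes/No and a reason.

'DLXVI': Check the rules: uses only the symbols I, V, X, L, C, D, M; no symbol is repeated more than three times in a row; V, L and D each appear at most once; no smaller symbol precedes a larger one (values never increase from left to right). Value: D (500) + L (50) + X (10) + V (5) + I (1) = 566. So it is a valid standard Roman numeral.

Yes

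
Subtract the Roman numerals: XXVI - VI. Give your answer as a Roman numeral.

XXVI = 26
VI = 6
26 - 6 = 20

XX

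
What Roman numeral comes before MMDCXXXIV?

MMDCXXXIV = 2634; previous is 2633

MMDCXXXIII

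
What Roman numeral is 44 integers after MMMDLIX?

MMMDLIX = 3559
3559 + 44 = 3603

MMMDCIII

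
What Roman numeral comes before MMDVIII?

MMDVIII = 2508; previous is 2507

MMDVII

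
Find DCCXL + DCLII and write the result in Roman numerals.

DCCXL = 740
DCLII = 652
740 + 652 = 1392

MCCCXCII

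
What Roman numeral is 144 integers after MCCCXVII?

MCCCXVII = 1317
1317 + 144 = 1461

MCDLXI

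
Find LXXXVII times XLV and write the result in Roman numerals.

LXXXVII = 87
XLV = 45
87 × 45 = 3915

MMMCMXV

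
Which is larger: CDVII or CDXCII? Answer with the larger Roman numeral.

CDVII = 407
CDXCII = 492
492 is larger

CDXCII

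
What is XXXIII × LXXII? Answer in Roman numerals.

XXXIII = 33
LXXII = 72
33 × 72 = 2376

MMCCCLXXVI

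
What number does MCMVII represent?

MCMVII: M=1000, CM=900, V=5, I=1, I=1
1000 + 900 + 5 + 1 + 1 = 1907

1907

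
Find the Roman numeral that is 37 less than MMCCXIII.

MMCCXIII = 2213
2213 - 37 = 2176

MMCLXXVI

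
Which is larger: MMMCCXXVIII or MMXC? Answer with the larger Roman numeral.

MMMCCXXVIII = 3228
MMXC = 2090
3228 is larger

MMMCCXXVIII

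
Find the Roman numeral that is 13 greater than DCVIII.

DCVIII = 608
608 + 13 = 621

DCXXI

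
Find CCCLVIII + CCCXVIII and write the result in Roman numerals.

CCCLVIII = 358
CCCXVIII = 318
358 + 318 = 676

DCLXXVI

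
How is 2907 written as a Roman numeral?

Convert 2907 to Roman numerals:
  2907 contains 2×1000 (MM)
  907 contains 1×900 (CM)
  7 contains 1×5 (V)
  2 contains 2×1 (II)

MMCMVII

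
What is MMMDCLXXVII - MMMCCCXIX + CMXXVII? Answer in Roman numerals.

MMMDCLXXVII = 3677, MMMCCCXIX = 3319, CMXXVII = 927
3677 - 3319 = 358
358 + 927 = 1285

MCCLXXXV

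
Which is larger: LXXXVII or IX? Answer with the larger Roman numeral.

LXXXVII = 87
IX = 9
87 is larger

LXXXVII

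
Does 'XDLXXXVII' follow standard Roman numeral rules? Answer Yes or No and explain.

'XDLXXXVII': Invalid subtractive combination: XD

No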